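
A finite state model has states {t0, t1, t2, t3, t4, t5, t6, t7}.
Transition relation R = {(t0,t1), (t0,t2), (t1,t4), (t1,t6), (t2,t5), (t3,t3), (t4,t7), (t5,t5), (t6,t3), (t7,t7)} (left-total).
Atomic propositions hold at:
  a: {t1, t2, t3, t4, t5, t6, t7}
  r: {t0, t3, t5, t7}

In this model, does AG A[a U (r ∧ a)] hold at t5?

Yes

Sat(r ∧ a) = {t3, t5, t7}
A[a U (r ∧ a)]: least fixpoint, start Z0 = Sat((r ∧ a)) = {t3, t5, t7}, add states in Sat(a) with every successor in Z. Z1 = {t2, t3, t4, t5, t6, t7}; Z2 = {t1, t2, t3, t4, t5, t6, t7}; fixed.
Sat(A[a U (r ∧ a)]) = {t1, t2, t3, t4, t5, t6, t7}
AG A[a U (r ∧ a)]: greatest fixpoint, start Z0 = {t1, t2, t3, t4, t5, t6, t7}, keep only states in Sat with every successor in Z. Already a fixed point.
Sat(AG A[a U (r ∧ a)]) = {t1, t2, t3, t4, t5, t6, t7}
t5 ∈ Sat(AG A[a U (r ∧ a)]) = {t1, t2, t3, t4, t5, t6, t7}, so the formula holds at t5.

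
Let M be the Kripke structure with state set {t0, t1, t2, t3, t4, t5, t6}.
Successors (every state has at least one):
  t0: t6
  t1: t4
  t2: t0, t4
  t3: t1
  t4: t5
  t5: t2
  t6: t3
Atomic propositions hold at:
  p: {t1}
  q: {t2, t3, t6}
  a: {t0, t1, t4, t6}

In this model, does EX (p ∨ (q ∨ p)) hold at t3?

Sat(q ∨ p) = {t1, t2, t3, t6}
Sat(p ∨ (q ∨ p)) = {t1, t2, t3, t6}
Sat(EX (p ∨ (q ∨ p))) = {s : some successor in {t1, t2, t3, t6}} = {t0, t3, t5, t6}
t3 ∈ Sat(EX (p ∨ (q ∨ p))) = {t0, t3, t5, t6}, so the formula holds at t3.

Yes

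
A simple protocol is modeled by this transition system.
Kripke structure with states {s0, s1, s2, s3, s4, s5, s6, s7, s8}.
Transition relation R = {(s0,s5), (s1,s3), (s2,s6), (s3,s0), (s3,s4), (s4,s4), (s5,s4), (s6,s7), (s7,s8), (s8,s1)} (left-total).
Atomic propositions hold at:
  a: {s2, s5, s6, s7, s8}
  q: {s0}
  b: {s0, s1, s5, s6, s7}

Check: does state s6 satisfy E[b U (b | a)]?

Yes

Sat(b | a) = {s0, s1, s2, s5, s6, s7, s8}
E[b U (b | a)]: least fixpoint, start Z0 = Sat((b | a)) = {s0, s1, s2, s5, s6, s7, s8}, add states in Sat(b) with some successor in Z. Already a fixed point.
Sat(E[b U (b | a)]) = {s0, s1, s2, s5, s6, s7, s8}
s6 ∈ Sat(E[b U (b | a)]) = {s0, s1, s2, s5, s6, s7, s8}, so the formula holds at s6.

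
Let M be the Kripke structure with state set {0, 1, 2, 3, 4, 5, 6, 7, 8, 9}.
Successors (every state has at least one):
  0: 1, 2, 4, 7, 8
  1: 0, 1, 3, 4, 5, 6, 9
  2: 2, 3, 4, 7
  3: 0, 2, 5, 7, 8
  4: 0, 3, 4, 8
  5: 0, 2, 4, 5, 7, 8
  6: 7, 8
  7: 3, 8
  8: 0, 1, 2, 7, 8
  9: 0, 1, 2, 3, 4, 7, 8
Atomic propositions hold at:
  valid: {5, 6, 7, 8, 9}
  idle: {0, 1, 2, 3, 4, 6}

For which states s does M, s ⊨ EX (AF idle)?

AF idle: least fixpoint, start Z0 = {0, 1, 2, 3, 4, 6}, add states with every successor in Z. Already a fixed point.
Sat(AF idle) = {0, 1, 2, 3, 4, 6}
Sat(EX (AF idle)) = {s : some successor in {0, 1, 2, 3, 4, 6}} = {0, 1, 2, 3, 4, 5, 7, 8, 9}

{0, 1, 2, 3, 4, 5, 7, 8, 9}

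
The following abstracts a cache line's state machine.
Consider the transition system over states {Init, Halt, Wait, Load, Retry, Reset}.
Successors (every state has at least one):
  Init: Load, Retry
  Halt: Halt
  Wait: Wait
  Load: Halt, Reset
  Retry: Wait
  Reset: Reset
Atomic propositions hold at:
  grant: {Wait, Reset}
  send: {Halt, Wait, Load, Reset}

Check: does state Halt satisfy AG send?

Yes

AG send: greatest fixpoint, start Z0 = {Halt, Wait, Load, Reset}, keep only states in Sat with every successor in Z. Already a fixed point.
Sat(AG send) = {Halt, Wait, Load, Reset}
Halt ∈ Sat(AG send) = {Halt, Wait, Load, Reset}, so the formula holds at Halt.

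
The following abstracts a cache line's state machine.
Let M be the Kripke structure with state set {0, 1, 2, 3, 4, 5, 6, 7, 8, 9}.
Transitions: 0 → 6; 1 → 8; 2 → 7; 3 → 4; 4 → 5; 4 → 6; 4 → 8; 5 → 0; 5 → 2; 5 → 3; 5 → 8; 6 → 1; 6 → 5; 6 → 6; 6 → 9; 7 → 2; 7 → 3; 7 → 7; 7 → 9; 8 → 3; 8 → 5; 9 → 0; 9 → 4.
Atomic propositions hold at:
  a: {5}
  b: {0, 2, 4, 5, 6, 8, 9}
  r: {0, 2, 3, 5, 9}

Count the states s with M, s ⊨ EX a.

3

Sat(EX a) = {s : some successor in {5}} = {4, 6, 8}
|Sat(EX a)| = |{4, 6, 8}| = 3.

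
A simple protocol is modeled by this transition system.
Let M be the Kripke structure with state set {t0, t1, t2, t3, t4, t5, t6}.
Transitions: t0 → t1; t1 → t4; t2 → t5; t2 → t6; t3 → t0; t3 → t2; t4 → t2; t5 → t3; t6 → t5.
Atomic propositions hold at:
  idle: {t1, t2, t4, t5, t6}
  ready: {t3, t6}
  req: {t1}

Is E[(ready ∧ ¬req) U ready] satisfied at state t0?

No

Sat(¬req) = {t0, t2, t3, t4, t5, t6}
Sat(ready ∧ ¬req) = {t3, t6}
E[(ready ∧ ¬req) U ready]: least fixpoint, start Z0 = Sat(ready) = {t3, t6}, add states in Sat(ready ∧ ¬req) with some successor in Z. Already a fixed point.
Sat(E[(ready ∧ ¬req) U ready]) = {t3, t6}
t0 ∉ Sat(E[(ready ∧ ¬req) U ready]) = {t3, t6}, so the formula does not hold at t0.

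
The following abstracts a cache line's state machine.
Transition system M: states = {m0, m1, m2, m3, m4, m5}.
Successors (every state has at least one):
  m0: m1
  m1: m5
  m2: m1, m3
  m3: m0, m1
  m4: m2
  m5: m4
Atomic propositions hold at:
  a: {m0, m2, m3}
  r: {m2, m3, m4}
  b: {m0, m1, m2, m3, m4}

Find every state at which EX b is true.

Sat(EX b) = {s : some successor in {m0, m1, m2, m3, m4}} = {m0, m2, m3, m4, m5}

{m0, m2, m3, m4, m5}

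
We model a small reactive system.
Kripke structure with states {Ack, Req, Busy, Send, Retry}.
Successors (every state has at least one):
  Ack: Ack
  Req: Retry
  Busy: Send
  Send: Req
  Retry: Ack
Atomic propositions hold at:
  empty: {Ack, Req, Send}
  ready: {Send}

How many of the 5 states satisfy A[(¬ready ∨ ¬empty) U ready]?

2

Sat(¬ready) = {Ack, Req, Busy, Retry}
Sat(¬empty) = {Busy, Retry}
Sat(¬ready ∨ ¬empty) = {Ack, Req, Busy, Retry}
A[(¬ready ∨ ¬empty) U ready]: least fixpoint, start Z0 = Sat(ready) = {Send}, add states in Sat(¬ready ∨ ¬empty) with every successor in Z. Z1 = {Busy, Send}; fixed.
Sat(A[(¬ready ∨ ¬empty) U ready]) = {Busy, Send}
|Sat(A[(¬ready ∨ ¬empty) U ready])| = |{Busy, Send}| = 2.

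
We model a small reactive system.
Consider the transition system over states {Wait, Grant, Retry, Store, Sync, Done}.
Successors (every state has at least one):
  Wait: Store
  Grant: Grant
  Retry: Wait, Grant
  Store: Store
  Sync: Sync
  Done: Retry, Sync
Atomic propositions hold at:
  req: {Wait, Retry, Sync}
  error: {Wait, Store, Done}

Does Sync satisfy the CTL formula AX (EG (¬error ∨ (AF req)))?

Sat(¬error) = {Grant, Retry, Sync}
AF req: least fixpoint, start Z0 = {Wait, Retry, Sync}, add states with every successor in Z. Z1 = {Wait, Retry, Sync, Done}; fixed.
Sat(AF req) = {Wait, Retry, Sync, Done}
Sat(¬error ∨ (AF req)) = {Wait, Grant, Retry, Sync, Done}
EG (¬error ∨ (AF req)): greatest fixpoint, start Z0 = {Wait, Grant, Retry, Sync, Done}, keep only states in Sat with some successor in Z. Z1 = {Grant, Retry, Sync, Done}; fixed.
Sat(EG (¬error ∨ (AF req))) = {Grant, Retry, Sync, Done}
Sat(AX (EG (¬error ∨ (AF req)))) = {s : every successor in {Grant, Retry, Sync, Done}} = {Grant, Sync, Done}
Sync ∈ Sat(AX (EG (¬error ∨ (AF req)))) = {Grant, Sync, Done}, so the formula holds at Sync.

Yes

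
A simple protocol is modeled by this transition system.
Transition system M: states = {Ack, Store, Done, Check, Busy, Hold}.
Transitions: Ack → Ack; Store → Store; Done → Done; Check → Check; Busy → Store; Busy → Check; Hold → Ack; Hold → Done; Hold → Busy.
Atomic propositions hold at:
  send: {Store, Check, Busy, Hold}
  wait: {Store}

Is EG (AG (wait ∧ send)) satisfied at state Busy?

No

Sat(wait ∧ send) = {Store}
AG (wait ∧ send): greatest fixpoint, start Z0 = {Store}, keep only states in Sat with every successor in Z. Already a fixed point.
Sat(AG (wait ∧ send)) = {Store}
EG (AG (wait ∧ send)): greatest fixpoint, start Z0 = {Store}, keep only states in Sat with some successor in Z. Already a fixed point.
Sat(EG (AG (wait ∧ send))) = {Store}
Busy ∉ Sat(EG (AG (wait ∧ send))) = {Store}, so the formula does not hold at Busy.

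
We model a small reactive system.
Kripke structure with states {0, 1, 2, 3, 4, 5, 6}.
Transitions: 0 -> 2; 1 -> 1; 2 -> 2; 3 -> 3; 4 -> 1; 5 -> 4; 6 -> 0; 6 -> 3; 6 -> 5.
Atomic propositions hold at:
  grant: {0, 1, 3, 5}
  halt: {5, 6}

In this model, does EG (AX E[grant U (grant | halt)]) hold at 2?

No

Sat(grant | halt) = {0, 1, 3, 5, 6}
E[grant U (grant | halt)]: least fixpoint, start Z0 = Sat((grant | halt)) = {0, 1, 3, 5, 6}, add states in Sat(grant) with some successor in Z. Already a fixed point.
Sat(E[grant U (grant | halt)]) = {0, 1, 3, 5, 6}
Sat(AX E[grant U (grant | halt)]) = {s : every successor in {0, 1, 3, 5, 6}} = {1, 3, 4, 6}
EG (AX E[grant U (grant | halt)]): greatest fixpoint, start Z0 = {1, 3, 4, 6}, keep only states in Sat with some successor in Z. Already a fixed point.
Sat(EG (AX E[grant U (grant | halt)])) = {1, 3, 4, 6}
2 ∉ Sat(EG (AX E[grant U (grant | halt)])) = {1, 3, 4, 6}, so the formula does not hold at 2.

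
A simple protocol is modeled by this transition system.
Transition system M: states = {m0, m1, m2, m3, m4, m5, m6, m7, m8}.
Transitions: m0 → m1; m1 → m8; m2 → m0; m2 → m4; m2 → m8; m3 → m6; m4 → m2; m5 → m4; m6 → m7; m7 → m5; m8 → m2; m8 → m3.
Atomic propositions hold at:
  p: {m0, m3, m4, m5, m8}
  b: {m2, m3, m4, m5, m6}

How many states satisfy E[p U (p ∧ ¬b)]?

2

Sat(¬b) = {m0, m1, m7, m8}
Sat(p ∧ ¬b) = {m0, m8}
E[p U (p ∧ ¬b)]: least fixpoint, start Z0 = Sat((p ∧ ¬b)) = {m0, m8}, add states in Sat(p) with some successor in Z. Already a fixed point.
Sat(E[p U (p ∧ ¬b)]) = {m0, m8}
|Sat(E[p U (p ∧ ¬b)])| = |{m0, m8}| = 2.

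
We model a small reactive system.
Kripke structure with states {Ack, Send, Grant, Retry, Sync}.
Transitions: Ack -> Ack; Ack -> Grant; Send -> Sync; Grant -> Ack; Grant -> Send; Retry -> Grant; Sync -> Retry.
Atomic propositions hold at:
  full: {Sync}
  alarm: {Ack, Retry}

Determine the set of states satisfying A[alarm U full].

A[alarm U full]: least fixpoint, start Z0 = Sat(full) = {Sync}, add states in Sat(alarm) with every successor in Z. Already a fixed point.
Sat(A[alarm U full]) = {Sync}

{Sync}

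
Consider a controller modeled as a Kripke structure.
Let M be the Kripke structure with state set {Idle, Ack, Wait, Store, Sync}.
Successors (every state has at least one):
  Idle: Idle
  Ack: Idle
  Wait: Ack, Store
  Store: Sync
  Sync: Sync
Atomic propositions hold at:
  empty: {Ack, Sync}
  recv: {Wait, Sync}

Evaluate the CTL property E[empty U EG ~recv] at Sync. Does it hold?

Sat(~recv) = {Idle, Ack, Store}
EG ~recv: greatest fixpoint, start Z0 = {Idle, Ack, Store}, keep only states in Sat with some successor in Z. Z1 = {Idle, Ack}; fixed.
Sat(EG ~recv) = {Idle, Ack}
E[empty U EG ~recv]: least fixpoint, start Z0 = Sat(EG ~recv) = {Idle, Ack}, add states in Sat(empty) with some successor in Z. Already a fixed point.
Sat(E[empty U EG ~recv]) = {Idle, Ack}
Sync ∉ Sat(E[empty U EG ~recv]) = {Idle, Ack}, so the formula does not hold at Sync.

No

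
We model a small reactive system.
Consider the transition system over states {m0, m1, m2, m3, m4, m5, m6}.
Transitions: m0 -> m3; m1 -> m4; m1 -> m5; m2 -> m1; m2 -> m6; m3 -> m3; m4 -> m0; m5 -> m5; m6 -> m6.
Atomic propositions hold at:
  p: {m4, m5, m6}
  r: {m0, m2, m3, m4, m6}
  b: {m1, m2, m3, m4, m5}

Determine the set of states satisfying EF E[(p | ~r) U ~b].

{m0, m1, m2, m4, m6}

Sat(~r) = {m1, m5}
Sat(p | ~r) = {m1, m4, m5, m6}
Sat(~b) = {m0, m6}
E[(p | ~r) U ~b]: least fixpoint, start Z0 = Sat(~b) = {m0, m6}, add states in Sat(p | ~r) with some successor in Z. Z1 = {m0, m4, m6}; Z2 = {m0, m1, m4, m6}; fixed.
Sat(E[(p | ~r) U ~b]) = {m0, m1, m4, m6}
EF E[(p | ~r) U ~b]: least fixpoint, start Z0 = {m0, m1, m4, m6}, add states with some successor in Z. Z1 = {m0, m1, m2, m4, m6}; fixed.
Sat(EF E[(p | ~r) U ~b]) = {m0, m1, m2, m4, m6}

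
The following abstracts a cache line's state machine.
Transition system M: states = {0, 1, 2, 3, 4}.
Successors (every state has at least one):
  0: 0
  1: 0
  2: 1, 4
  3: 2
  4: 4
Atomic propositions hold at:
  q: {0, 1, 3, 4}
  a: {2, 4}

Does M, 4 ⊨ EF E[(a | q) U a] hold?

Sat(a | q) = {0, 1, 2, 3, 4}
E[(a | q) U a]: least fixpoint, start Z0 = Sat(a) = {2, 4}, add states in Sat(a | q) with some successor in Z. Z1 = {2, 3, 4}; fixed.
Sat(E[(a | q) U a]) = {2, 3, 4}
EF E[(a | q) U a]: least fixpoint, start Z0 = {2, 3, 4}, add states with some successor in Z. Already a fixed point.
Sat(EF E[(a | q) U a]) = {2, 3, 4}
4 ∈ Sat(EF E[(a | q) U a]) = {2, 3, 4}, so the formula holds at 4.

Yes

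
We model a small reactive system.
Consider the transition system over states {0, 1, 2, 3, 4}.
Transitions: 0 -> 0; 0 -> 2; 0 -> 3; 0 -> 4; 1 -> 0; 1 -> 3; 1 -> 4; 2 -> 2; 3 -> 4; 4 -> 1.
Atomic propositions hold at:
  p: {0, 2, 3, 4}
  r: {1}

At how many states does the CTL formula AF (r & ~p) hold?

3

Sat(~p) = {1}
Sat(r & ~p) = {1}
AF (r & ~p): least fixpoint, start Z0 = {1}, add states with every successor in Z. Z1 = {1, 4}; Z2 = {1, 3, 4}; fixed.
Sat(AF (r & ~p)) = {1, 3, 4}
|Sat(AF (r & ~p))| = |{1, 3, 4}| = 3.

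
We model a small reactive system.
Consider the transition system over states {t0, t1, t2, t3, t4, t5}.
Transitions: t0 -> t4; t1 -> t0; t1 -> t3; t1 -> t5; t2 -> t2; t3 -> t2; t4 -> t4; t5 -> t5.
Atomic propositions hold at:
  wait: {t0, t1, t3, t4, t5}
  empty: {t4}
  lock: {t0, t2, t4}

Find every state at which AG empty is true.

AG empty: greatest fixpoint, start Z0 = {t4}, keep only states in Sat with every successor in Z. Already a fixed point.
Sat(AG empty) = {t4}

{t4}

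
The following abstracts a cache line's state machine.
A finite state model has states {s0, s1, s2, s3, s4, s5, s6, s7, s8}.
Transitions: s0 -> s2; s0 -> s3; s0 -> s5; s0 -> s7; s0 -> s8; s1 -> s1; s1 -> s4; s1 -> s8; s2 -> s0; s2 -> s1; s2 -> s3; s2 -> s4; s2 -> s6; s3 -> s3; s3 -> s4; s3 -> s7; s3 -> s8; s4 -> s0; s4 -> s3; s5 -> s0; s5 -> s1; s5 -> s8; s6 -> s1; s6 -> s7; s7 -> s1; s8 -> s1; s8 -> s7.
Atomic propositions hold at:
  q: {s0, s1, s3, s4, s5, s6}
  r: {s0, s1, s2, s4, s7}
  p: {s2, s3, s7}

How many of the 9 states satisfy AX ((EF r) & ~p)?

3

EF r: least fixpoint, start Z0 = {s0, s1, s2, s4, s7}, add states with some successor in Z. Z1 = {s0, s1, s2, s3, s4, s5, s6, s7, s8}; fixed.
Sat(EF r) = {s0, s1, s2, s3, s4, s5, s6, s7, s8}
Sat(~p) = {s0, s1, s4, s5, s6, s8}
Sat((EF r) & ~p) = {s0, s1, s4, s5, s6, s8}
Sat(AX ((EF r) & ~p)) = {s : every successor in {s0, s1, s4, s5, s6, s8}} = {s1, s5, s7}
|Sat(AX ((EF r) & ~p))| = |{s1, s5, s7}| = 3.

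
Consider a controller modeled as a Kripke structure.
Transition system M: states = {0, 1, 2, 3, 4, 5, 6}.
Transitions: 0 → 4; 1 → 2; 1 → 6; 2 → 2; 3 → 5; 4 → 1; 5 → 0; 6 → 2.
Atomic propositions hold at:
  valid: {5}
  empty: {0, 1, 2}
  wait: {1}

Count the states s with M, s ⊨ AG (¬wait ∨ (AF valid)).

Sat(¬wait) = {0, 2, 3, 4, 5, 6}
AF valid: least fixpoint, start Z0 = {5}, add states with every successor in Z. Z1 = {3, 5}; fixed.
Sat(AF valid) = {3, 5}
Sat(¬wait ∨ (AF valid)) = {0, 2, 3, 4, 5, 6}
AG (¬wait ∨ (AF valid)): greatest fixpoint, start Z0 = {0, 2, 3, 4, 5, 6}, keep only states in Sat with every successor in Z. Z1 = {0, 2, 3, 5, 6}; Z2 = {2, 3, 5, 6}; Z3 = {2, 3, 6}; Z4 = {2, 6}; fixed.
Sat(AG (¬wait ∨ (AF valid))) = {2, 6}
|Sat(AG (¬wait ∨ (AF valid)))| = |{2, 6}| = 2.

2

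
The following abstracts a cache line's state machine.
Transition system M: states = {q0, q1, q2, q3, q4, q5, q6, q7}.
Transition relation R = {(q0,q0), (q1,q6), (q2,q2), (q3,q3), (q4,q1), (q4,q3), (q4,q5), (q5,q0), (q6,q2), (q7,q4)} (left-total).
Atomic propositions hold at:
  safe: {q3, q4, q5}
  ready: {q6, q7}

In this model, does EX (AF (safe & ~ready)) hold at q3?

Sat(~ready) = {q0, q1, q2, q3, q4, q5}
Sat(safe & ~ready) = {q3, q4, q5}
AF (safe & ~ready): least fixpoint, start Z0 = {q3, q4, q5}, add states with every successor in Z. Z1 = {q3, q4, q5, q7}; fixed.
Sat(AF (safe & ~ready)) = {q3, q4, q5, q7}
Sat(EX (AF (safe & ~ready))) = {s : some successor in {q3, q4, q5, q7}} = {q3, q4, q7}
q3 ∈ Sat(EX (AF (safe & ~ready))) = {q3, q4, q7}, so the formula holds at q3.

Yes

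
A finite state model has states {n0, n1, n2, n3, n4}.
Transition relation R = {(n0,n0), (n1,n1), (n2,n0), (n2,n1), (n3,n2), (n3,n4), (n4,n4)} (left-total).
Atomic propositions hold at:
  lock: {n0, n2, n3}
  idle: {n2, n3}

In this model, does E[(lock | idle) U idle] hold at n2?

Sat(lock | idle) = {n0, n2, n3}
E[(lock | idle) U idle]: least fixpoint, start Z0 = Sat(idle) = {n2, n3}, add states in Sat(lock | idle) with some successor in Z. Already a fixed point.
Sat(E[(lock | idle) U idle]) = {n2, n3}
n2 ∈ Sat(E[(lock | idle) U idle]) = {n2, n3}, so the formula holds at n2.

Yes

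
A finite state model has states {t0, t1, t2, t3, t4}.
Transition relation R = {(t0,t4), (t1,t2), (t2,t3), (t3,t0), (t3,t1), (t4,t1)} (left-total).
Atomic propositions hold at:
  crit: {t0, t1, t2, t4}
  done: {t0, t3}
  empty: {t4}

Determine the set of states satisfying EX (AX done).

Sat(AX done) = {s : every successor in {t0, t3}} = {t2}
Sat(EX (AX done)) = {s : some successor in {t2}} = {t1}

{t1}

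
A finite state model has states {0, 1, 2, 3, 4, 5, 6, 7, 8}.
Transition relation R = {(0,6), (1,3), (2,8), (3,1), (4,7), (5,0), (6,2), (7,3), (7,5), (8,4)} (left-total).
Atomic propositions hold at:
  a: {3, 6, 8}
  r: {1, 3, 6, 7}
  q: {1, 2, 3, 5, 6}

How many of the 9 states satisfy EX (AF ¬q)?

Sat(¬q) = {0, 4, 7, 8}
AF ¬q: least fixpoint, start Z0 = {0, 4, 7, 8}, add states with every successor in Z. Z1 = {0, 2, 4, 5, 7, 8}; Z2 = {0, 2, 4, 5, 6, 7, 8}; fixed.
Sat(AF ¬q) = {0, 2, 4, 5, 6, 7, 8}
Sat(EX (AF ¬q)) = {s : some successor in {0, 2, 4, 5, 6, 7, 8}} = {0, 2, 4, 5, 6, 7, 8}
|Sat(EX (AF ¬q))| = |{0, 2, 4, 5, 6, 7, 8}| = 7.

7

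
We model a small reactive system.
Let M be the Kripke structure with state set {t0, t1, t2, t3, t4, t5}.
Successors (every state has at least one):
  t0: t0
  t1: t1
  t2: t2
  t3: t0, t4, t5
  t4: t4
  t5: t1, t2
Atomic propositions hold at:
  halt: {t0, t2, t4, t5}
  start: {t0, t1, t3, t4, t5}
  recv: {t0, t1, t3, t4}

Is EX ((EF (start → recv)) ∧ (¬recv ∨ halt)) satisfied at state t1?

Sat(start → recv) = {t0, t1, t2, t3, t4}
EF (start → recv): least fixpoint, start Z0 = {t0, t1, t2, t3, t4}, add states with some successor in Z. Z1 = {t0, t1, t2, t3, t4, t5}; fixed.
Sat(EF (start → recv)) = {t0, t1, t2, t3, t4, t5}
Sat(¬recv) = {t2, t5}
Sat(¬recv ∨ halt) = {t0, t2, t4, t5}
Sat((EF (start → recv)) ∧ (¬recv ∨ halt)) = {t0, t2, t4, t5}
Sat(EX ((EF (start → recv)) ∧ (¬recv ∨ halt))) = {s : some successor in {t0, t2, t4, t5}} = {t0, t2, t3, t4, t5}
t1 ∉ Sat(EX ((EF (start → recv)) ∧ (¬recv ∨ halt))) = {t0, t2, t3, t4, t5}, so the formula does not hold at t1.

No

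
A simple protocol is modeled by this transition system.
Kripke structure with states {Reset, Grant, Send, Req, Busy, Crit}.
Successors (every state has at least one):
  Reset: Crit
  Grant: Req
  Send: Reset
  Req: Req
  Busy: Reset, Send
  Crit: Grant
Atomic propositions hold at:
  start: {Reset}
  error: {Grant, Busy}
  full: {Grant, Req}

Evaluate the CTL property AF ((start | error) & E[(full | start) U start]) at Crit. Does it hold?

Sat(start | error) = {Reset, Grant, Busy}
Sat(full | start) = {Reset, Grant, Req}
E[(full | start) U start]: least fixpoint, start Z0 = Sat(start) = {Reset}, add states in Sat(full | start) with some successor in Z. Already a fixed point.
Sat(E[(full | start) U start]) = {Reset}
Sat((start | error) & E[(full | start) U start]) = {Reset}
AF ((start | error) & E[(full | start) U start]): least fixpoint, start Z0 = {Reset}, add states with every successor in Z. Z1 = {Reset, Send}; Z2 = {Reset, Send, Busy}; fixed.
Sat(AF ((start | error) & E[(full | start) U start])) = {Reset, Send, Busy}
Crit ∉ Sat(AF ((start | error) & E[(full | start) U start])) = {Reset, Send, Busy}, so the formula does not hold at Crit.

No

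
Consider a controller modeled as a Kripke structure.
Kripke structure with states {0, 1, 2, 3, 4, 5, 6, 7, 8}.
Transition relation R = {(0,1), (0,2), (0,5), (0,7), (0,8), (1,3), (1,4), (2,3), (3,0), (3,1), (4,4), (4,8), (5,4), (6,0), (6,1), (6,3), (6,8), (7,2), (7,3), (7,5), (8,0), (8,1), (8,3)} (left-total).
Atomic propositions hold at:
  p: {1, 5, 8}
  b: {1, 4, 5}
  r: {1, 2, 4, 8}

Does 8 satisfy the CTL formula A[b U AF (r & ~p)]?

Sat(~p) = {0, 2, 3, 4, 6, 7}
Sat(r & ~p) = {2, 4}
AF (r & ~p): least fixpoint, start Z0 = {2, 4}, add states with every successor in Z. Z1 = {2, 4, 5}; fixed.
Sat(AF (r & ~p)) = {2, 4, 5}
A[b U AF (r & ~p)]: least fixpoint, start Z0 = Sat(AF (r & ~p)) = {2, 4, 5}, add states in Sat(b) with every successor in Z. Already a fixed point.
Sat(A[b U AF (r & ~p)]) = {2, 4, 5}
8 ∉ Sat(A[b U AF (r & ~p)]) = {2, 4, 5}, so the formula does not hold at 8.

No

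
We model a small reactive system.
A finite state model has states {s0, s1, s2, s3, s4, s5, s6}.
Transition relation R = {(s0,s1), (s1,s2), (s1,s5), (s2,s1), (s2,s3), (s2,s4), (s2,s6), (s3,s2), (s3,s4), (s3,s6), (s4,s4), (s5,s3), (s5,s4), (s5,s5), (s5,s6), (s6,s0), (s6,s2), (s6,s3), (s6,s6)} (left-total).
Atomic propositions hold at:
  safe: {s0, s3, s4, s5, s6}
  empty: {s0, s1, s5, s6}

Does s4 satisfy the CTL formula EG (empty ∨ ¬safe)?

No

Sat(¬safe) = {s1, s2}
Sat(empty ∨ ¬safe) = {s0, s1, s2, s5, s6}
EG (empty ∨ ¬safe): greatest fixpoint, start Z0 = {s0, s1, s2, s5, s6}, keep only states in Sat with some successor in Z. Already a fixed point.
Sat(EG (empty ∨ ¬safe)) = {s0, s1, s2, s5, s6}
s4 ∉ Sat(EG (empty ∨ ¬safe)) = {s0, s1, s2, s5, s6}, so the formula does not hold at s4.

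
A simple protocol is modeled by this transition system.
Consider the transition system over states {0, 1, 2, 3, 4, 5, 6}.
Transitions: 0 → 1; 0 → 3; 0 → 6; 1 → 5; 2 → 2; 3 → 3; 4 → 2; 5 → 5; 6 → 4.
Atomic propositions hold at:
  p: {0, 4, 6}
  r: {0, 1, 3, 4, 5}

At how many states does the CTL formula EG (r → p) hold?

4

Sat(r → p) = {0, 2, 4, 6}
EG (r → p): greatest fixpoint, start Z0 = {0, 2, 4, 6}, keep only states in Sat with some successor in Z. Already a fixed point.
Sat(EG (r → p)) = {0, 2, 4, 6}
|Sat(EG (r → p))| = |{0, 2, 4, 6}| = 4.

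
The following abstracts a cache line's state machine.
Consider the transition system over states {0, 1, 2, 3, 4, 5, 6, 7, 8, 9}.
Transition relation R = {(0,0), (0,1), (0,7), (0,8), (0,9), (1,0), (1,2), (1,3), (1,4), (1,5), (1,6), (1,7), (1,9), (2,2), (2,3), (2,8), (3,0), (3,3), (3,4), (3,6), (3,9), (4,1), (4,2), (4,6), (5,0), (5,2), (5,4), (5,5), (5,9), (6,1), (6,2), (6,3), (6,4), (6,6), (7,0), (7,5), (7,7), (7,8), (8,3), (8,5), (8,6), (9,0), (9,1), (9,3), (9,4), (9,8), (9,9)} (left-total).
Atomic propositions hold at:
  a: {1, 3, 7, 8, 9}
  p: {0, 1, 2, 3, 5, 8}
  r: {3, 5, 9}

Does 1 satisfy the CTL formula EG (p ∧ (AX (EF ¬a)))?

Sat(¬a) = {0, 2, 4, 5, 6}
EF ¬a: least fixpoint, start Z0 = {0, 2, 4, 5, 6}, add states with some successor in Z. Z1 = {0, 1, 2, 3, 4, 5, 6, 7, 8, 9}; fixed.
Sat(EF ¬a) = {0, 1, 2, 3, 4, 5, 6, 7, 8, 9}
Sat(AX (EF ¬a)) = {s : every successor in {0, 1, 2, 3, 4, 5, 6, 7, 8, 9}} = {0, 1, 2, 3, 4, 5, 6, 7, 8, 9}
Sat(p ∧ (AX (EF ¬a))) = {0, 1, 2, 3, 5, 8}
EG (p ∧ (AX (EF ¬a))): greatest fixpoint, start Z0 = {0, 1, 2, 3, 5, 8}, keep only states in Sat with some successor in Z. Already a fixed point.
Sat(EG (p ∧ (AX (EF ¬a)))) = {0, 1, 2, 3, 5, 8}
1 ∈ Sat(EG (p ∧ (AX (EF ¬a)))) = {0, 1, 2, 3, 5, 8}, so the formula holds at 1.

Yes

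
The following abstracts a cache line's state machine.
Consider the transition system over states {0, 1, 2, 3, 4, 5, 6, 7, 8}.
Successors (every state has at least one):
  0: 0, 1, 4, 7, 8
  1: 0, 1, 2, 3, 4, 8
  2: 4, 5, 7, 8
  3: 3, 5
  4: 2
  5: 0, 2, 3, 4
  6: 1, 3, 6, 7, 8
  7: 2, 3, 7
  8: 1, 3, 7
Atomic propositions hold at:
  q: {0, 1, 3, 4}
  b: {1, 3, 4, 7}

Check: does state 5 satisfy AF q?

AF q: least fixpoint, start Z0 = {0, 1, 3, 4}, add states with every successor in Z. Already a fixed point.
Sat(AF q) = {0, 1, 3, 4}
5 ∉ Sat(AF q) = {0, 1, 3, 4}, so the formula does not hold at 5.

No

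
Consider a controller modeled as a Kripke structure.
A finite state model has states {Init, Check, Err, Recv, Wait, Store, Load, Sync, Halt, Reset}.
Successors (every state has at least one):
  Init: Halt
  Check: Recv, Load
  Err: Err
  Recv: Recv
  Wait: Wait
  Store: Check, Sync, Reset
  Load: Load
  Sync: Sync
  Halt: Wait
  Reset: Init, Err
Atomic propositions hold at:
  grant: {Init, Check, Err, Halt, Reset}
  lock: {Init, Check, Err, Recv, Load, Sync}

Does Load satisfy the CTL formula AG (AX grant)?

No

Sat(AX grant) = {s : every successor in {Init, Check, Err, Halt, Reset}} = {Init, Err, Reset}
AG (AX grant): greatest fixpoint, start Z0 = {Init, Err, Reset}, keep only states in Sat with every successor in Z. Z1 = {Err, Reset}; Z2 = {Err}; fixed.
Sat(AG (AX grant)) = {Err}
Load ∉ Sat(AG (AX grant)) = {Err}, so the formula does not hold at Load.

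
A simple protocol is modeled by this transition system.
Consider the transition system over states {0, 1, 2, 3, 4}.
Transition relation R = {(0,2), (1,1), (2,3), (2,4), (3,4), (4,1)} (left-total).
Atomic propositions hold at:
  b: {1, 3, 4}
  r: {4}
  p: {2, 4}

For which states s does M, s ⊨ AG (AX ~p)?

Sat(~p) = {0, 1, 3}
Sat(AX ~p) = {s : every successor in {0, 1, 3}} = {1, 4}
AG (AX ~p): greatest fixpoint, start Z0 = {1, 4}, keep only states in Sat with every successor in Z. Already a fixed point.
Sat(AG (AX ~p)) = {1, 4}

{1, 4}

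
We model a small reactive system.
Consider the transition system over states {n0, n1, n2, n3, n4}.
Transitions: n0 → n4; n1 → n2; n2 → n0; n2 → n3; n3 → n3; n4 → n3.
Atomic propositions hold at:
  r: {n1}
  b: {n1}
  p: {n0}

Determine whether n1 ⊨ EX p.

No

Sat(EX p) = {s : some successor in {n0}} = {n2}
n1 ∉ Sat(EX p) = {n2}, so the formula does not hold at n1.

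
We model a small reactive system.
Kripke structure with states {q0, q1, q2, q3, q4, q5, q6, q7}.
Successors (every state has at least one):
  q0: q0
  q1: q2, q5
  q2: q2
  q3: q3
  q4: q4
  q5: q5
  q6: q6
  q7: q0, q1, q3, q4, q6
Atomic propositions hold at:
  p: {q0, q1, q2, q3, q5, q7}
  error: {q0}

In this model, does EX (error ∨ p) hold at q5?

Yes

Sat(error ∨ p) = {q0, q1, q2, q3, q5, q7}
Sat(EX (error ∨ p)) = {s : some successor in {q0, q1, q2, q3, q5, q7}} = {q0, q1, q2, q3, q5, q7}
q5 ∈ Sat(EX (error ∨ p)) = {q0, q1, q2, q3, q5, q7}, so the formula holds at q5.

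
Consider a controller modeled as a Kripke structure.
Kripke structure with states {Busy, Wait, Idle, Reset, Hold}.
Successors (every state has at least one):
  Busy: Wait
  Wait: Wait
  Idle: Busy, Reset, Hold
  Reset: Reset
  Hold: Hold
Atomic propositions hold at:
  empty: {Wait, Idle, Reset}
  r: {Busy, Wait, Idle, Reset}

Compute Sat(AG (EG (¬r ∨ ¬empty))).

{Hold}

Sat(¬r) = {Hold}
Sat(¬empty) = {Busy, Hold}
Sat(¬r ∨ ¬empty) = {Busy, Hold}
EG (¬r ∨ ¬empty): greatest fixpoint, start Z0 = {Busy, Hold}, keep only states in Sat with some successor in Z. Z1 = {Hold}; fixed.
Sat(EG (¬r ∨ ¬empty)) = {Hold}
AG (EG (¬r ∨ ¬empty)): greatest fixpoint, start Z0 = {Hold}, keep only states in Sat with every successor in Z. Already a fixed point.
Sat(AG (EG (¬r ∨ ¬empty))) = {Hold}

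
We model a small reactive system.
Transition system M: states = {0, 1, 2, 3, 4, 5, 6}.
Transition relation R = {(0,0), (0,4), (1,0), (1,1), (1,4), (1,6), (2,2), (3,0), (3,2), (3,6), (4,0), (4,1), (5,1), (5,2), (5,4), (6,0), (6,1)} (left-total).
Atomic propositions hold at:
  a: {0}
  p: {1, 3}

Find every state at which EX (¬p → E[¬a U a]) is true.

{0, 1, 3, 4, 5, 6}

Sat(¬p) = {0, 2, 4, 5, 6}
Sat(¬a) = {1, 2, 3, 4, 5, 6}
E[¬a U a]: least fixpoint, start Z0 = Sat(a) = {0}, add states in Sat(¬a) with some successor in Z. Z1 = {0, 1, 3, 4, 6}; Z2 = {0, 1, 3, 4, 5, 6}; fixed.
Sat(E[¬a U a]) = {0, 1, 3, 4, 5, 6}
Sat(¬p → E[¬a U a]) = {0, 1, 3, 4, 5, 6}
Sat(EX (¬p → E[¬a U a])) = {s : some successor in {0, 1, 3, 4, 5, 6}} = {0, 1, 3, 4, 5, 6}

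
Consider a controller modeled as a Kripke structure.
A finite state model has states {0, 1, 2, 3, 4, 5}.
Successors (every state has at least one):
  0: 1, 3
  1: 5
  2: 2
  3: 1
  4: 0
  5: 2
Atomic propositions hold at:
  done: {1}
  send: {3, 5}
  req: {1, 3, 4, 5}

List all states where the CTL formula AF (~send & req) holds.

{0, 1, 3, 4}

Sat(~send) = {0, 1, 2, 4}
Sat(~send & req) = {1, 4}
AF (~send & req): least fixpoint, start Z0 = {1, 4}, add states with every successor in Z. Z1 = {1, 3, 4}; Z2 = {0, 1, 3, 4}; fixed.
Sat(AF (~send & req)) = {0, 1, 3, 4}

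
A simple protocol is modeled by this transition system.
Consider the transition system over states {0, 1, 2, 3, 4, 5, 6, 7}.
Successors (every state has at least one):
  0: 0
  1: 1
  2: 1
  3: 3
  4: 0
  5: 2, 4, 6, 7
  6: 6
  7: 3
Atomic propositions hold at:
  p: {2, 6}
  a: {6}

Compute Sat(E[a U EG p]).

{6}

EG p: greatest fixpoint, start Z0 = {2, 6}, keep only states in Sat with some successor in Z. Z1 = {6}; fixed.
Sat(EG p) = {6}
E[a U EG p]: least fixpoint, start Z0 = Sat(EG p) = {6}, add states in Sat(a) with some successor in Z. Already a fixed point.
Sat(E[a U EG p]) = {6}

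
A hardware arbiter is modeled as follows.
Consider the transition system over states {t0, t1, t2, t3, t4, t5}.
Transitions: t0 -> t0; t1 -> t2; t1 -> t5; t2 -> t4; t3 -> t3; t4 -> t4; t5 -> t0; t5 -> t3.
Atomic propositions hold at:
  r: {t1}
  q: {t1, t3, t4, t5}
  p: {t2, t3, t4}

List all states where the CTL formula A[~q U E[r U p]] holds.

Sat(~q) = {t0, t2}
E[r U p]: least fixpoint, start Z0 = Sat(p) = {t2, t3, t4}, add states in Sat(r) with some successor in Z. Z1 = {t1, t2, t3, t4}; fixed.
Sat(E[r U p]) = {t1, t2, t3, t4}
A[~q U E[r U p]]: least fixpoint, start Z0 = Sat(E[r U p]) = {t1, t2, t3, t4}, add states in Sat(~q) with every successor in Z. Already a fixed point.
Sat(A[~q U E[r U p]]) = {t1, t2, t3, t4}

{t1, t2, t3, t4}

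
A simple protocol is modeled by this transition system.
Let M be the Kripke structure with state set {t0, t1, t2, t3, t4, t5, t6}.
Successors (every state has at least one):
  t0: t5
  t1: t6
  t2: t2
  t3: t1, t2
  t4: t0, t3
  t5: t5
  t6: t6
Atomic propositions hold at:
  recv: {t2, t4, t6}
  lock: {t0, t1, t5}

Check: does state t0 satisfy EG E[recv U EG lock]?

EG lock: greatest fixpoint, start Z0 = {t0, t1, t5}, keep only states in Sat with some successor in Z. Z1 = {t0, t5}; fixed.
Sat(EG lock) = {t0, t5}
E[recv U EG lock]: least fixpoint, start Z0 = Sat(EG lock) = {t0, t5}, add states in Sat(recv) with some successor in Z. Z1 = {t0, t4, t5}; fixed.
Sat(E[recv U EG lock]) = {t0, t4, t5}
EG E[recv U EG lock]: greatest fixpoint, start Z0 = {t0, t4, t5}, keep only states in Sat with some successor in Z. Already a fixed point.
Sat(EG E[recv U EG lock]) = {t0, t4, t5}
t0 ∈ Sat(EG E[recv U EG lock]) = {t0, t4, t5}, so the formula holds at t0.

Yes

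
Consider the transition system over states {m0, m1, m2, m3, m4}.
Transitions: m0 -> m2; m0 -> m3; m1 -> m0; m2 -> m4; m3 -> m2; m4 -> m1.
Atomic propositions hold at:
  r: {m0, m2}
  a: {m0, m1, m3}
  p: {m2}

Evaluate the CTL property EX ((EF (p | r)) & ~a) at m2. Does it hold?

Sat(p | r) = {m0, m2}
EF (p | r): least fixpoint, start Z0 = {m0, m2}, add states with some successor in Z. Z1 = {m0, m1, m2, m3}; Z2 = {m0, m1, m2, m3, m4}; fixed.
Sat(EF (p | r)) = {m0, m1, m2, m3, m4}
Sat(~a) = {m2, m4}
Sat((EF (p | r)) & ~a) = {m2, m4}
Sat(EX ((EF (p | r)) & ~a)) = {s : some successor in {m2, m4}} = {m0, m2, m3}
m2 ∈ Sat(EX ((EF (p | r)) & ~a)) = {m0, m2, m3}, so the formula holds at m2.

Yes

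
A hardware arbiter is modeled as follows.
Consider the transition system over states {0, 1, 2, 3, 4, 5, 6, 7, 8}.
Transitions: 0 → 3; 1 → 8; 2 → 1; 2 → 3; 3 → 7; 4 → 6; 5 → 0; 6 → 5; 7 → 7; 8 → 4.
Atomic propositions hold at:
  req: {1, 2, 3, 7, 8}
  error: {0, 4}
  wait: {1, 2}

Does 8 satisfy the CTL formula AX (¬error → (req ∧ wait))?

Sat(¬error) = {1, 2, 3, 5, 6, 7, 8}
Sat(req ∧ wait) = {1, 2}
Sat(¬error → (req ∧ wait)) = {0, 1, 2, 4}
Sat(AX (¬error → (req ∧ wait))) = {s : every successor in {0, 1, 2, 4}} = {5, 8}
8 ∈ Sat(AX (¬error → (req ∧ wait))) = {5, 8}, so the formula holds at 8.

Yes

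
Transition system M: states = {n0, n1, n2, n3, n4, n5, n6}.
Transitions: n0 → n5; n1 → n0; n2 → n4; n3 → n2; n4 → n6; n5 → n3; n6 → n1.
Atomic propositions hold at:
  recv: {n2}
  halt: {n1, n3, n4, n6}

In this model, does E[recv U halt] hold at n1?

Yes

E[recv U halt]: least fixpoint, start Z0 = Sat(halt) = {n1, n3, n4, n6}, add states in Sat(recv) with some successor in Z. Z1 = {n1, n2, n3, n4, n6}; fixed.
Sat(E[recv U halt]) = {n1, n2, n3, n4, n6}
n1 ∈ Sat(E[recv U halt]) = {n1, n2, n3, n4, n6}, so the formula holds at n1.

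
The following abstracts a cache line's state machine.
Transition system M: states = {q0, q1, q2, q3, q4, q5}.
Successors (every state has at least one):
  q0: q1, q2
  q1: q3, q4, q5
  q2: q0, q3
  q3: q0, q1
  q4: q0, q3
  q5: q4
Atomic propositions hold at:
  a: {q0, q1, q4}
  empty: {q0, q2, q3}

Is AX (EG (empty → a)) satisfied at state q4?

Sat(empty → a) = {q0, q1, q4, q5}
EG (empty → a): greatest fixpoint, start Z0 = {q0, q1, q4, q5}, keep only states in Sat with some successor in Z. Already a fixed point.
Sat(EG (empty → a)) = {q0, q1, q4, q5}
Sat(AX (EG (empty → a))) = {s : every successor in {q0, q1, q4, q5}} = {q3, q5}
q4 ∉ Sat(AX (EG (empty → a))) = {q3, q5}, so the formula does not hold at q4.

No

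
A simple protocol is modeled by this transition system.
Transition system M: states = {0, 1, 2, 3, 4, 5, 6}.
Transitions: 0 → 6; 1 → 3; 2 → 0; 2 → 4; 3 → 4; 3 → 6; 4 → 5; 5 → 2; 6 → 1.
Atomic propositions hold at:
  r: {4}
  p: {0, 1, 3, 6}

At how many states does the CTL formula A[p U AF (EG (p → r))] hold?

Sat(p → r) = {2, 4, 5}
EG (p → r): greatest fixpoint, start Z0 = {2, 4, 5}, keep only states in Sat with some successor in Z. Already a fixed point.
Sat(EG (p → r)) = {2, 4, 5}
AF (EG (p → r)): least fixpoint, start Z0 = {2, 4, 5}, add states with every successor in Z. Already a fixed point.
Sat(AF (EG (p → r))) = {2, 4, 5}
A[p U AF (EG (p → r))]: least fixpoint, start Z0 = Sat(AF (EG (p → r))) = {2, 4, 5}, add states in Sat(p) with every successor in Z. Already a fixed point.
Sat(A[p U AF (EG (p → r))]) = {2, 4, 5}
|Sat(A[p U AF (EG (p → r))])| = |{2, 4, 5}| = 3.

3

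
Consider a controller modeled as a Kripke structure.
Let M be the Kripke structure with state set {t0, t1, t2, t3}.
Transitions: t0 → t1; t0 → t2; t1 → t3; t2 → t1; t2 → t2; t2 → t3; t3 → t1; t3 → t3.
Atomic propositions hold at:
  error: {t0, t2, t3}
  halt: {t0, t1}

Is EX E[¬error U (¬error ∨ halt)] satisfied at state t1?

Sat(¬error) = {t1}
Sat(¬error ∨ halt) = {t0, t1}
E[¬error U (¬error ∨ halt)]: least fixpoint, start Z0 = Sat((¬error ∨ halt)) = {t0, t1}, add states in Sat(¬error) with some successor in Z. Already a fixed point.
Sat(E[¬error U (¬error ∨ halt)]) = {t0, t1}
Sat(EX E[¬error U (¬error ∨ halt)]) = {s : some successor in {t0, t1}} = {t0, t2, t3}
t1 ∉ Sat(EX E[¬error U (¬error ∨ halt)]) = {t0, t2, t3}, so the formula does not hold at t1.

No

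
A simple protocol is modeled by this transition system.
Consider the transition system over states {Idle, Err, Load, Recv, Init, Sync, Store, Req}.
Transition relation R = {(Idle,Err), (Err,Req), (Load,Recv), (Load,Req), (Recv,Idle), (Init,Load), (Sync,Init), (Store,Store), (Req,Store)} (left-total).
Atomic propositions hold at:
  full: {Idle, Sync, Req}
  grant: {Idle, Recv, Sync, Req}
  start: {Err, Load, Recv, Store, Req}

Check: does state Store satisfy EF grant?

EF grant: least fixpoint, start Z0 = {Idle, Recv, Sync, Req}, add states with some successor in Z. Z1 = {Idle, Err, Load, Recv, Sync, Req}; Z2 = {Idle, Err, Load, Recv, Init, Sync, Req}; fixed.
Sat(EF grant) = {Idle, Err, Load, Recv, Init, Sync, Req}
Store ∉ Sat(EF grant) = {Idle, Err, Load, Recv, Init, Sync, Req}, so the formula does not hold at Store.

No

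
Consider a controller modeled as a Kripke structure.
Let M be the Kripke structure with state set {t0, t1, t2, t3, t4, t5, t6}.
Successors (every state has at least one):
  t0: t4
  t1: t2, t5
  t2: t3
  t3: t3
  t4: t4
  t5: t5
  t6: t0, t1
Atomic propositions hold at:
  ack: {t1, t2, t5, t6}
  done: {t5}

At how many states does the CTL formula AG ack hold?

1

AG ack: greatest fixpoint, start Z0 = {t1, t2, t5, t6}, keep only states in Sat with every successor in Z. Z1 = {t1, t5}; Z2 = {t5}; fixed.
Sat(AG ack) = {t5}
|Sat(AG ack)| = |{t5}| = 1.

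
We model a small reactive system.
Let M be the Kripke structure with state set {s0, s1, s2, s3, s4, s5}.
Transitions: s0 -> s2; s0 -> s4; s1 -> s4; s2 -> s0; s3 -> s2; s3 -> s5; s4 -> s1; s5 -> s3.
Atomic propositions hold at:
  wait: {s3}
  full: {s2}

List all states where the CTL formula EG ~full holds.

Sat(~full) = {s0, s1, s3, s4, s5}
EG ~full: greatest fixpoint, start Z0 = {s0, s1, s3, s4, s5}, keep only states in Sat with some successor in Z. Already a fixed point.
Sat(EG ~full) = {s0, s1, s3, s4, s5}

{s0, s1, s3, s4, s5}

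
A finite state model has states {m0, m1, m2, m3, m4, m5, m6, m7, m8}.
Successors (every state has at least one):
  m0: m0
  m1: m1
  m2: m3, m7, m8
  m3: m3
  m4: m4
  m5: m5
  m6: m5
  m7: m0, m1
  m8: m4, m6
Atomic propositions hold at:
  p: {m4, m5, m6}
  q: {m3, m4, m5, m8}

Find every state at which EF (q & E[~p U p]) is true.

{m2, m4, m5, m6, m8}

Sat(~p) = {m0, m1, m2, m3, m7, m8}
E[~p U p]: least fixpoint, start Z0 = Sat(p) = {m4, m5, m6}, add states in Sat(~p) with some successor in Z. Z1 = {m4, m5, m6, m8}; Z2 = {m2, m4, m5, m6, m8}; fixed.
Sat(E[~p U p]) = {m2, m4, m5, m6, m8}
Sat(q & E[~p U p]) = {m4, m5, m8}
EF (q & E[~p U p]): least fixpoint, start Z0 = {m4, m5, m8}, add states with some successor in Z. Z1 = {m2, m4, m5, m6, m8}; fixed.
Sat(EF (q & E[~p U p])) = {m2, m4, m5, m6, m8}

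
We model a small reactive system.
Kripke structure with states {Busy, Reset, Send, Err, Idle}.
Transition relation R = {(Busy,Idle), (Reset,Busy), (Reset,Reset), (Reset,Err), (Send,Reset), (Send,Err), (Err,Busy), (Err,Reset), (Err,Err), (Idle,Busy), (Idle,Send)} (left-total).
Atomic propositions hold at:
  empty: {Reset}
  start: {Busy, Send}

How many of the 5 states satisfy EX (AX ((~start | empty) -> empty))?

1

Sat(~start) = {Reset, Err, Idle}
Sat(~start | empty) = {Reset, Err, Idle}
Sat((~start | empty) -> empty) = {Busy, Reset, Send}
Sat(AX ((~start | empty) -> empty)) = {s : every successor in {Busy, Reset, Send}} = {Idle}
Sat(EX (AX ((~start | empty) -> empty))) = {s : some successor in {Idle}} = {Busy}
|Sat(EX (AX ((~start | empty) -> empty)))| = |{Busy}| = 1.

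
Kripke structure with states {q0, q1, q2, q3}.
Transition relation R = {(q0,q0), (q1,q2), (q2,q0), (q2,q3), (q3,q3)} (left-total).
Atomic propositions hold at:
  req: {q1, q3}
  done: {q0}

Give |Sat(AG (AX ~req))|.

1

Sat(~req) = {q0, q2}
Sat(AX ~req) = {s : every successor in {q0, q2}} = {q0, q1}
AG (AX ~req): greatest fixpoint, start Z0 = {q0, q1}, keep only states in Sat with every successor in Z. Z1 = {q0}; fixed.
Sat(AG (AX ~req)) = {q0}
|Sat(AG (AX ~req))| = |{q0}| = 1.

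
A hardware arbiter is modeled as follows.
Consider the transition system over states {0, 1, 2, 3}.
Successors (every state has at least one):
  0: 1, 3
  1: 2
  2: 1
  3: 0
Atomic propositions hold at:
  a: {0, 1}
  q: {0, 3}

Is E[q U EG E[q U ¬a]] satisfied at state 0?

Yes

Sat(¬a) = {2, 3}
E[q U ¬a]: least fixpoint, start Z0 = Sat(¬a) = {2, 3}, add states in Sat(q) with some successor in Z. Z1 = {0, 2, 3}; fixed.
Sat(E[q U ¬a]) = {0, 2, 3}
EG E[q U ¬a]: greatest fixpoint, start Z0 = {0, 2, 3}, keep only states in Sat with some successor in Z. Z1 = {0, 3}; fixed.
Sat(EG E[q U ¬a]) = {0, 3}
E[q U EG E[q U ¬a]]: least fixpoint, start Z0 = Sat(EG E[q U ¬a]) = {0, 3}, add states in Sat(q) with some successor in Z. Already a fixed point.
Sat(E[q U EG E[q U ¬a]]) = {0, 3}
0 ∈ Sat(E[q U EG E[q U ¬a]]) = {0, 3}, so the formula holds at 0.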